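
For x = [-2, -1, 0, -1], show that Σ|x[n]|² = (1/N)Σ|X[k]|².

Time domain:
Σ|x[n]|² = |-2|² + |-1|² + |0|² + |-1|² = 6.0000

Frequency domain:
(1/4)Σ|X[k]|² = (1/4)(|-4|² + |-2|² + |0|² + |-2|²) = (1/4)·24.0000 = 6.0000

Both sides agree, confirming Parseval's theorem.

Σ|x[n]|² = (1/N)Σ|X[k]|² = 6.0000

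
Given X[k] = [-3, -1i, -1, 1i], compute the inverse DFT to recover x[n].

x[n] = (1/4) Σ(k=0 to 3) X[k] · e^(2πikn/4)

Computing each x[n]:
x[0] = -1
x[1] = 0
x[2] = -1
x[3] = -1

x = [-1, 0, -1, -1]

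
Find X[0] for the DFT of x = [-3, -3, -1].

X[0] = Σ(n=0 to 2) x[n] · ω_3^0 = Σ x[n]
= (-3) + (-3) + (-1)

X[0] = -7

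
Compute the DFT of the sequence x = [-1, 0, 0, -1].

X[k] = Σ(n=0 to 3) x[n] · ω_4^(nk)
where ω_4 = e^(-2πi/4)

Computing each X[k]:
X[0] = -2
X[1] = -1-1i
X[2] = 0
X[3] = -1+1i

X = [-2, -1-1i, 0, -1+1i]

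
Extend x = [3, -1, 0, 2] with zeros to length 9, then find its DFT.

Original 4-point DFT: [4, 3+3i, 2, 3-3i]
Zero-padded 9-point DFT provides frequency interpolation.

DFT_9([x, 0, ...]) = [4, 1.2340-1.0893i, 1.8264+2.7169i, 5.5000+0.8660i, 2.9397-1.3900i, 2.9397+1.3900i, 5.5000-0.8660i, 1.8264-2.7169i, 1.2340+1.0893i]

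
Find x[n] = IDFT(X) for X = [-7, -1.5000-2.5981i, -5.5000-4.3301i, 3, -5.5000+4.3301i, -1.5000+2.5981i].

x[n] = (1/6) Σ(k=0 to 5) X[k] · e^(2πikn/6)

Computing each x[n]:
x[0] = -3
x[1] = 1
x[2] = 0
x[3] = -3
x[4] = 1
x[5] = -3

x = [-3, 1, 0, -3, 1, -3]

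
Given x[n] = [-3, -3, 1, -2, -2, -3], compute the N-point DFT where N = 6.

X[k] = Σ(n=0 to 5) x[n] · ω_6^(nk)
where ω_6 = e^(-2πi/6)

Computing each X[k]:
X[0] = -12
X[1] = -3.5000-2.5981i
X[2] = -1.5000+2.5981i
X[3] = 4
X[4] = -1.5000-2.5981i
X[5] = -3.5000+2.5981i

X = [-12, -3.5000-2.5981i, -1.5000+2.5981i, 4, -1.5000-2.5981i, -3.5000+2.5981i]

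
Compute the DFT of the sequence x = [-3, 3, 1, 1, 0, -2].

X[k] = Σ(n=0 to 5) x[n] · ω_6^(nk)
where ω_6 = e^(-2πi/6)

Computing each X[k]:
X[0] = 0
X[1] = -4.0000-5.1962i
X[2] = -3.0000-3.4641i
X[3] = -4
X[4] = -3.0000+3.4641i
X[5] = -4.0000+5.1962i

X = [0, -4.0000-5.1962i, -3.0000-3.4641i, -4, -3.0000+3.4641i, -4.0000+5.1962i]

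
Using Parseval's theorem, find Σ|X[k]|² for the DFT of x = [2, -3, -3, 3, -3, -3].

Parseval: Σ|x[n]|² = (1/N)Σ|X[k]|², so Σ|X[k]|² = N·Σ|x[n]|² = 6·49.0000

Σ|X[k]|² = N·Σ|x[n]|² = 6·49.0000 = 294.0000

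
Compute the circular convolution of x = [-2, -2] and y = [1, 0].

(x ⊛ y)[n] = Σ(m=0 to 1) x[m] · y[(n-m) mod 2]

Computing each output sample:
(x ⊛ y)[0] = -2
(x ⊛ y)[1] = -2

x ⊛ y = [-2, -2]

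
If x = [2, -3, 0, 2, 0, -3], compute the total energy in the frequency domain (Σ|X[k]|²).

Parseval: Σ|x[n]|² = (1/N)Σ|X[k]|², so Σ|X[k]|² = N·Σ|x[n]|² = 6·26.0000

Σ|X[k]|² = N·Σ|x[n]|² = 6·26.0000 = 156.0000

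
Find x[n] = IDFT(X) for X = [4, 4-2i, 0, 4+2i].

x[n] = (1/4) Σ(k=0 to 3) X[k] · e^(2πikn/4)

Computing each x[n]:
x[0] = 3
x[1] = 2
x[2] = -1
x[3] = 0

x = [3, 2, -1, 0]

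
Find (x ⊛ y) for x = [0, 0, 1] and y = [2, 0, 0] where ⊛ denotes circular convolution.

(x ⊛ y)[n] = Σ(m=0 to 2) x[m] · y[(n-m) mod 3]

Computing each output sample:
(x ⊛ y)[0] = 0
(x ⊛ y)[1] = 0
(x ⊛ y)[2] = 2

x ⊛ y = [0, 0, 2]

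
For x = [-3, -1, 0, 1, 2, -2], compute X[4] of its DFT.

X[4] = Σ(n=0 to 5) x[n] · ω_6^(4n) where ω_6 = e^(-2πi/6)
= (-3)·ω_6^0 + (-1)·ω_6^4 + (0)·ω_6^8 + (1)·ω_6^12 + (2)·ω_6^16 + (-2)·ω_6^20

X[4] = -1.5000+2.5981i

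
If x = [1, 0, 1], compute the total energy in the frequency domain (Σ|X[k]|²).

Parseval: Σ|x[n]|² = (1/N)Σ|X[k]|², so Σ|X[k]|² = N·Σ|x[n]|² = 3·2.0000

Σ|X[k]|² = N·Σ|x[n]|² = 3·2.0000 = 6.0000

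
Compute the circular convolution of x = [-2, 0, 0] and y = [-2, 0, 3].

(x ⊛ y)[n] = Σ(m=0 to 2) x[m] · y[(n-m) mod 3]

Computing each output sample:
(x ⊛ y)[0] = 4
(x ⊛ y)[1] = 0
(x ⊛ y)[2] = -6

x ⊛ y = [4, 0, -6]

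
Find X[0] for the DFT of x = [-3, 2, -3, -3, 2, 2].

X[0] = Σ(n=0 to 5) x[n] · ω_6^0 = Σ x[n]
= (-3) + (2) + (-3) + (-3) + (2) + (2)

X[0] = -3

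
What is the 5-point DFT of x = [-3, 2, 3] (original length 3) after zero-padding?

Original 3-point DFT: [2, -5.5000+0.8660i, -5.5000-0.8660i]
Zero-padded 5-point DFT provides frequency interpolation.

DFT_5([x, 0, ...]) = [2, -4.8090-3.6655i, -3.6910+1.6776i, -3.6910-1.6776i, -4.8090+3.6655i]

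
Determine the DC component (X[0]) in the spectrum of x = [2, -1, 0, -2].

X[0] = Σ(n=0 to 3) x[n] · ω_4^0 = Σ x[n]
= (2) + (-1) + (0) + (-2)

X[0] = -1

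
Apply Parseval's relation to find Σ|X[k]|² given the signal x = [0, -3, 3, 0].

Parseval: Σ|x[n]|² = (1/N)Σ|X[k]|², so Σ|X[k]|² = N·Σ|x[n]|² = 4·18.0000

Σ|X[k]|² = N·Σ|x[n]|² = 4·18.0000 = 72.0000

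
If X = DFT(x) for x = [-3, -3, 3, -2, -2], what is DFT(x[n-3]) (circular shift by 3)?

Time shift by 3: X_shifted[k] = ω_5^(3k) · X[k]
Shifted x = [3, -2, -2, -3, -3]

DFT(x[n-3]) = [-7, 5.5000-1.5388i, 5.5000+0.3633i, 5.5000-0.3633i, 5.5000+1.5388i]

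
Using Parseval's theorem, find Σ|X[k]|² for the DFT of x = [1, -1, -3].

Parseval: Σ|x[n]|² = (1/N)Σ|X[k]|², so Σ|X[k]|² = N·Σ|x[n]|² = 3·11.0000

Σ|X[k]|² = N·Σ|x[n]|² = 3·11.0000 = 33.0000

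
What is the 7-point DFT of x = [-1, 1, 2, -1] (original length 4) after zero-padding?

Original 4-point DFT: [1, -3-2i, 1, -3+2i]
Zero-padded 7-point DFT provides frequency interpolation.

DFT_7([x, 0, ...]) = [1, 0.0794-2.2978i, -3.6479-0.8890i, -0.4315+2.1047i, -0.4315-2.1047i, -3.6479+0.8890i, 0.0794+2.2978i]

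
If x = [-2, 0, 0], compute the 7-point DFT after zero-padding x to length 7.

Original 3-point DFT: [-2, -2, -2]
Zero-padded 7-point DFT provides frequency interpolation.

DFT_7([x, 0, ...]) = [-2, -2, -2, -2, -2, -2, -2]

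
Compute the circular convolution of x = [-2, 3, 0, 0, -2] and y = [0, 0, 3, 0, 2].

(x ⊛ y)[n] = Σ(m=0 to 4) x[m] · y[(n-m) mod 5]

Computing each output sample:
(x ⊛ y)[0] = 6
(x ⊛ y)[1] = -6
(x ⊛ y)[2] = -6
(x ⊛ y)[3] = 5
(x ⊛ y)[4] = -4

x ⊛ y = [6, -6, -6, 5, -4]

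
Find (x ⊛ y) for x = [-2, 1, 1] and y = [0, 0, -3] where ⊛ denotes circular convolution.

(x ⊛ y)[n] = Σ(m=0 to 2) x[m] · y[(n-m) mod 3]

Computing each output sample:
(x ⊛ y)[0] = -3
(x ⊛ y)[1] = -3
(x ⊛ y)[2] = 6

x ⊛ y = [-3, -3, 6]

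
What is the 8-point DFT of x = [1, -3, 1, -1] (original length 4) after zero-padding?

Original 4-point DFT: [-2, 2i, 6, -2i]
Zero-padded 8-point DFT provides frequency interpolation.

DFT_8([x, 0, ...]) = [-2, -0.4142+1.8284i, 2i, 2.4142+3.8284i, 6, 2.4142-3.8284i, -2i, -0.4142-1.8284i]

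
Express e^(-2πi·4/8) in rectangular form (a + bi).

ω_8^4 = e^(-2πi·4/8)
= cos(-2π·4/8) + i·sin(-2π·4/8)
= cos(-8π/8) + i·sin(-8π/8)

ω_8^4 = cos(-8π/8) + i·sin(-8π/8) = -1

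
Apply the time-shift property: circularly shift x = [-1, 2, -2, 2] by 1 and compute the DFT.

Time shift by 1: X_shifted[k] = ω_4^(1k) · X[k]
Shifted x = [2, -1, 2, -2]

DFT(x[n-1]) = [1, -1i, 7, 1i]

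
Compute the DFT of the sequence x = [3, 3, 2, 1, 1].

X[k] = Σ(n=0 to 4) x[n] · ω_5^(nk)
where ω_5 = e^(-2πi/5)

Computing each X[k]:
X[0] = 10
X[1] = 1.8090-2.4899i
X[2] = 0.6910-0.2245i
X[3] = 0.6910+0.2245i
X[4] = 1.8090+2.4899i

X = [10, 1.8090-2.4899i, 0.6910-0.2245i, 0.6910+0.2245i, 1.8090+2.4899i]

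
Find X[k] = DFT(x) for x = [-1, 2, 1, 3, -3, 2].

X[k] = Σ(n=0 to 5) x[n] · ω_6^(nk)
where ω_6 = e^(-2πi/6)

Computing each X[k]:
X[0] = 4
X[1] = -1.0000-3.4641i
X[2] = 1.0000+3.4641i
X[3] = -10
X[4] = 1.0000-3.4641i
X[5] = -1.0000+3.4641i

X = [4, -1.0000-3.4641i, 1.0000+3.4641i, -10, 1.0000-3.4641i, -1.0000+3.4641i]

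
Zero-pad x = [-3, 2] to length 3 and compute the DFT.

Original 2-point DFT: [-1, -5]
Zero-padded 3-point DFT provides frequency interpolation.

DFT_3([x, 0, ...]) = [-1, -4.0000-1.7321i, -4.0000+1.7321i]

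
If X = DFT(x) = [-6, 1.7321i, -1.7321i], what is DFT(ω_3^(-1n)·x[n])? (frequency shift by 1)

Modulation property: DFT(ω_3^(-1n)·x[n]) = X[(k-1) mod 3], so circularly shift X by 1 positions.

X[k-1] = [-1.7321i, -6, 1.7321i]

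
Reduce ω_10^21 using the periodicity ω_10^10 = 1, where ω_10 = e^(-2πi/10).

Since ω_10^10 = 1, powers reduce modulo 10.
21 mod 10 = 1
So ω_10^21 = ω_10^1 = e^(-2πi·1/10)

ω_10^21 = ω_10^1 = 0.8090-0.5878i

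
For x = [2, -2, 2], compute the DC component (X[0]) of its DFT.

X[0] = Σ(n=0 to 2) x[n] · ω_3^0 = Σ x[n]
= (2) + (-2) + (2)

X[0] = 2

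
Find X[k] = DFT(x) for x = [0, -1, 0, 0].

X[k] = Σ(n=0 to 3) x[n] · ω_4^(nk)
where ω_4 = e^(-2πi/4)

Computing each X[k]:
X[0] = -1
X[1] = 1i
X[2] = 1
X[3] = -1i

X = [-1, 1i, 1, -1i]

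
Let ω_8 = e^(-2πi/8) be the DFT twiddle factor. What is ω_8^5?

ω_8^5 = e^(-2πi·5/8)
= cos(-2π·5/8) + i·sin(-2π·5/8)
= cos(-10π/8) + i·sin(-10π/8)

ω_8^5 = cos(-10π/8) + i·sin(-10π/8) = -0.7071+0.7071i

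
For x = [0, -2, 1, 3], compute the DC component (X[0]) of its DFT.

X[0] = Σ(n=0 to 3) x[n] · ω_4^0 = Σ x[n]
= (0) + (-2) + (1) + (3)

X[0] = 2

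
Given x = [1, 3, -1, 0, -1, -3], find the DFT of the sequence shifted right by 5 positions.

Time shift by 5: X_shifted[k] = ω_6^(5k) · X[k]
Shifted x = [3, -1, 0, -1, -3, 1]

DFT(x[n-5]) = [-1, 5.5000-0.8660i, 3.5000+4.3301i, 1, 3.5000-4.3301i, 5.5000+0.8660i]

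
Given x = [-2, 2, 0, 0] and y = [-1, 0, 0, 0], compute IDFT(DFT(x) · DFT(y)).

(x ⊛ y)[n] = Σ(m=0 to 3) x[m] · y[(n-m) mod 4]

Computing each output sample:
(x ⊛ y)[0] = 2
(x ⊛ y)[1] = -2
(x ⊛ y)[2] = 0
(x ⊛ y)[3] = 0

x ⊛ y = [2, -2, 0, 0]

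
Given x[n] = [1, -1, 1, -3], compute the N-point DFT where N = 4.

X[k] = Σ(n=0 to 3) x[n] · ω_4^(nk)
where ω_4 = e^(-2πi/4)

Computing each X[k]:
X[0] = -2
X[1] = -2i
X[2] = 6
X[3] = 2i

X = [-2, -2i, 6, 2i]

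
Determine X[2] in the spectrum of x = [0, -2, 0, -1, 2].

X[2] = Σ(n=0 to 4) x[n] · ω_5^(2n) where ω_5 = e^(-2πi/5)
= (0)·ω_5^0 + (-2)·ω_5^2 + (0)·ω_5^4 + (-1)·ω_5^6 + (2)·ω_5^8

X[2] = -0.3090+3.3022i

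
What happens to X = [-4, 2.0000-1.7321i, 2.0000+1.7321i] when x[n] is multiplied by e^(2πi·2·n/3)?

Modulation property: DFT(ω_3^(-2n)·x[n]) = X[(k-2) mod 3], so circularly shift X by 2 positions.

X[k-2] = [2.0000-1.7321i, 2.0000+1.7321i, -4]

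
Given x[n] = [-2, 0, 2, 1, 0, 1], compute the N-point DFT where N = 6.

X[k] = Σ(n=0 to 5) x[n] · ω_6^(nk)
where ω_6 = e^(-2πi/6)

Computing each X[k]:
X[0] = 2
X[1] = -3.5000-0.8660i
X[2] = -2.5000+2.5981i
X[3] = -2
X[4] = -2.5000-2.5981i
X[5] = -3.5000+0.8660i

X = [2, -3.5000-0.8660i, -2.5000+2.5981i, -2, -2.5000-2.5981i, -3.5000+0.8660i]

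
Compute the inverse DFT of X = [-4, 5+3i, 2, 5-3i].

x[n] = (1/4) Σ(k=0 to 3) X[k] · e^(2πikn/4)

Computing each x[n]:
x[0] = 2
x[1] = -3
x[2] = -3
x[3] = 0

x = [2, -3, -3, 0]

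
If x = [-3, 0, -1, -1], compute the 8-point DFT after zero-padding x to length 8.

Original 4-point DFT: [-5, -2-1i, -3, -2+1i]
Zero-padded 8-point DFT provides frequency interpolation.

DFT_8([x, 0, ...]) = [-5, -2.2929+1.7071i, -2-1i, -3.7071-0.2929i, -3, -3.7071+0.2929i, -2+1i, -2.2929-1.7071i]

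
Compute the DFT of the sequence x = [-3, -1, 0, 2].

X[k] = Σ(n=0 to 3) x[n] · ω_4^(nk)
where ω_4 = e^(-2πi/4)

Computing each X[k]:
X[0] = -2
X[1] = -3+3i
X[2] = -4
X[3] = -3-3i

X = [-2, -3+3i, -4, -3-3i]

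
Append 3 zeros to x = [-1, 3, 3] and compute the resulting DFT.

Original 3-point DFT: [5, -4, -4]
Zero-padded 6-point DFT provides frequency interpolation.

DFT_6([x, 0, ...]) = [5, -1.0000-5.1962i, -4, -1, -4, -1.0000+5.1962i]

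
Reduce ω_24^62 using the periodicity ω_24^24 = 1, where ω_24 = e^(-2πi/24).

Since ω_24^24 = 1, powers reduce modulo 24.
62 mod 24 = 14
So ω_24^62 = ω_24^14 = e^(-2πi·14/24)

ω_24^62 = ω_24^14 = -0.8660+0.5000i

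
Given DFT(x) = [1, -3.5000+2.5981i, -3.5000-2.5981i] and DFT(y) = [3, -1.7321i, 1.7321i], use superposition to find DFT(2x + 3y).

By linearity: DFT(2x + 3y) = 2·DFT(x) + 3·DFT(y)
= 2·[1, -3.5000+2.5981i, -3.5000-2.5981i] + 3·[3, -1.7321i, 1.7321i]

Computing element-wise:
Z[0] = 2·(1) + 3·(3) = 11
Z[1] = 2·(-3.5000+2.5981i) + 3·(-1.7321i) = -7.0000-0.0001i
Z[2] = 2·(-3.5000-2.5981i) + 3·(1.7321i) = -7.0000+0.0001i

DFT(2x + 3y) = 2·X + 3·Y = [11, -7.0000-0.0001i, -7.0000+0.0001i]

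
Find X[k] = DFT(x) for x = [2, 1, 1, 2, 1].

X[k] = Σ(n=0 to 4) x[n] · ω_5^(nk)
where ω_5 = e^(-2πi/5)

Computing each X[k]:
X[0] = 7
X[1] = 0.1910+0.5878i
X[2] = 1.3090-0.9511i
X[3] = 1.3090+0.9511i
X[4] = 0.1910-0.5878i

X = [7, 0.1910+0.5878i, 1.3090-0.9511i, 1.3090+0.9511i, 0.1910-0.5878i]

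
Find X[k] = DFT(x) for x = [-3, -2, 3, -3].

X[k] = Σ(n=0 to 3) x[n] · ω_4^(nk)
where ω_4 = e^(-2πi/4)

Computing each X[k]:
X[0] = -5
X[1] = -6-1i
X[2] = 5
X[3] = -6+1i

X = [-5, -6-1i, 5, -6+1i]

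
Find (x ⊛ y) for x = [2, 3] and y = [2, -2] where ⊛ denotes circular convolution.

(x ⊛ y)[n] = Σ(m=0 to 1) x[m] · y[(n-m) mod 2]

Computing each output sample:
(x ⊛ y)[0] = -2
(x ⊛ y)[1] = 2

x ⊛ y = [-2, 2]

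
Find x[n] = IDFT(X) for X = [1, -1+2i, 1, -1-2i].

x[n] = (1/4) Σ(k=0 to 3) X[k] · e^(2πikn/4)

Computing each x[n]:
x[0] = 0
x[1] = -1
x[2] = 1
x[3] = 1

x = [0, -1, 1, 1]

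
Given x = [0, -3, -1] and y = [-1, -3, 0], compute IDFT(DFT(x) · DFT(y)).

(x ⊛ y)[n] = Σ(m=0 to 2) x[m] · y[(n-m) mod 3]

Computing each output sample:
(x ⊛ y)[0] = 3
(x ⊛ y)[1] = 3
(x ⊛ y)[2] = 10

x ⊛ y = [3, 3, 10]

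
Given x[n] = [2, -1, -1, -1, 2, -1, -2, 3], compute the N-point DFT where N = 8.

X[k] = Σ(n=0 to 7) x[n] · ω_8^(nk)
where ω_8 = e^(-2πi/8)

Computing each X[k]:
X[0] = 1
X[1] = 2.8284+1.8284i
X[2] = 7+4i
X[3] = -2.8284+3.8284i
X[4] = 1
X[5] = -2.8284-3.8284i
X[6] = 7-4i
X[7] = 2.8284-1.8284i

X = [1, 2.8284+1.8284i, 7+4i, -2.8284+3.8284i, 1, -2.8284-3.8284i, 7-4i, 2.8284-1.8284i]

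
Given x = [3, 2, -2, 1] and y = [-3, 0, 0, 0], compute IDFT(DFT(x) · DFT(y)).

(x ⊛ y)[n] = Σ(m=0 to 3) x[m] · y[(n-m) mod 4]

Computing each output sample:
(x ⊛ y)[0] = -9
(x ⊛ y)[1] = -6
(x ⊛ y)[2] = 6
(x ⊛ y)[3] = -3

x ⊛ y = [-9, -6, 6, -3]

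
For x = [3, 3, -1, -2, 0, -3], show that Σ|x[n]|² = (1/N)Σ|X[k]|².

Time domain:
Σ|x[n]|² = |3|² + |3|² + |-1|² + |-2|² + |0|² + |-3|² = 32.0000

Frequency domain:
(1/6)Σ|X[k]|² = (1/6)(|0|² + |5.5000-4.3301i|² + |1.5000-6.0622i|² + |4|² + |1.5000+6.0622i|² + |5.5000+4.3301i|²) = (1/6)·192.0000 = 32.0000

Both sides agree, confirming Parseval's theorem.

Σ|x[n]|² = (1/N)Σ|X[k]|² = 32.0000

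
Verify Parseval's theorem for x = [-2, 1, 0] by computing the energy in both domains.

Time domain:
Σ|x[n]|² = |-2|² + |1|² + |0|² = 5.0000

Frequency domain:
(1/3)Σ|X[k]|² = (1/3)(|-1|² + |-2.5000-0.8660i|² + |-2.5000+0.8660i|²) = (1/3)·15.0000 = 5.0000

Both sides agree, confirming Parseval's theorem.

Σ|x[n]|² = (1/N)Σ|X[k]|² = 5.0000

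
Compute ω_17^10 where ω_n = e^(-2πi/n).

ω_17^10 = e^(-2πi·10/17)
= cos(-2π·10/17) + i·sin(-2π·10/17)
= cos(-20π/17) + i·sin(-20π/17)

ω_17^10 = cos(-20π/17) + i·sin(-20π/17) = -0.8502+0.5264i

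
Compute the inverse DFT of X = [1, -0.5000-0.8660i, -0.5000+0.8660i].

x[n] = (1/3) Σ(k=0 to 2) X[k] · e^(2πikn/3)

Computing each x[n]:
x[0] = 0
x[1] = 1
x[2] = 0

x = [0, 1, 0]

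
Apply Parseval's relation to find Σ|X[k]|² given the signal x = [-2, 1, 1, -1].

Parseval: Σ|x[n]|² = (1/N)Σ|X[k]|², so Σ|X[k]|² = N·Σ|x[n]|² = 4·7.0000

Σ|X[k]|² = N·Σ|x[n]|² = 4·7.0000 = 28.0000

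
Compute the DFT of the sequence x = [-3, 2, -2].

X[k] = Σ(n=0 to 2) x[n] · ω_3^(nk)
where ω_3 = e^(-2πi/3)

Computing each X[k]:
X[0] = -3
X[1] = -3.0000-3.4641i
X[2] = -3.0000+3.4641i

X = [-3, -3.0000-3.4641i, -3.0000+3.4641i]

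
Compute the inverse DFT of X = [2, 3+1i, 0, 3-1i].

x[n] = (1/4) Σ(k=0 to 3) X[k] · e^(2πikn/4)

Computing each x[n]:
x[0] = 2
x[1] = 0
x[2] = -1
x[3] = 1

x = [2, 0, -1, 1]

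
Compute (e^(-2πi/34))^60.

Since ω_34^34 = 1, powers reduce modulo 34.
60 mod 34 = 26
So ω_34^60 = ω_34^26 = e^(-2πi·26/34)

ω_34^60 = ω_34^26 = 0.0923+0.9957i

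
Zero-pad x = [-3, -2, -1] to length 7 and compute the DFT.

Original 3-point DFT: [-6, -1.5000+0.8660i, -1.5000-0.8660i]
Zero-padded 7-point DFT provides frequency interpolation.

DFT_7([x, 0, ...]) = [-6, -4.0245+2.5386i, -1.6540+1.5160i, -1.8216+0.0859i, -1.8216-0.0859i, -1.6540-1.5160i, -4.0245-2.5386i]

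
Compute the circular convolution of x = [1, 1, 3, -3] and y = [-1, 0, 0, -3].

(x ⊛ y)[n] = Σ(m=0 to 3) x[m] · y[(n-m) mod 4]

Computing each output sample:
(x ⊛ y)[0] = -4
(x ⊛ y)[1] = -10
(x ⊛ y)[2] = 6
(x ⊛ y)[3] = 0

x ⊛ y = [-4, -10, 6, 0]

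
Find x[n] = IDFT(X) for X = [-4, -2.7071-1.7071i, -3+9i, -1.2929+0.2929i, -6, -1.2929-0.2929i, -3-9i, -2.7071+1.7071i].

x[n] = (1/8) Σ(k=0 to 7) X[k] · e^(2πikn/8)

Computing each x[n]:
x[0] = -3
x[1] = -2
x[2] = 0
x[3] = 3
x[4] = -1
x[5] = -2
x[6] = -1
x[7] = 2

x = [-3, -2, 0, 3, -1, -2, -1, 2]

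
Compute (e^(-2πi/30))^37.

Since ω_30^30 = 1, powers reduce modulo 30.
37 mod 30 = 7
So ω_30^37 = ω_30^7 = e^(-2πi·7/30)

ω_30^37 = ω_30^7 = 0.1045-0.9945i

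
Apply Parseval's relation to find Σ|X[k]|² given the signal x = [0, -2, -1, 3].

Parseval: Σ|x[n]|² = (1/N)Σ|X[k]|², so Σ|X[k]|² = N·Σ|x[n]|² = 4·14.0000

Σ|X[k]|² = N·Σ|x[n]|² = 4·14.0000 = 56.0000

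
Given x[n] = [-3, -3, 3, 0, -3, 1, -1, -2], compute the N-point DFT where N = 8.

X[k] = Σ(n=0 to 7) x[n] · ω_8^(nk)
where ω_8 = e^(-2πi/8)

Computing each X[k]:
X[0] = -8
X[1] = -4.2426-2.5858i
X[2] = -8
X[3] = 4.2426+5.4142i
X[4] = 0
X[5] = 4.2426-5.4142i
X[6] = -8
X[7] = -4.2426+2.5858i

X = [-8, -4.2426-2.5858i, -8, 4.2426+5.4142i, 0, 4.2426-5.4142i, -8, -4.2426+2.5858i]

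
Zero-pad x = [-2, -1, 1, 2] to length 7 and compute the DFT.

Original 4-point DFT: [0, -3+3i, -2, -3-3i]
Zero-padded 7-point DFT provides frequency interpolation.

DFT_7([x, 0, ...]) = [0, -4.6479-1.0609i, -1.4315+2.9725i, -0.9206-0.7341i, -0.9206+0.7341i, -1.4315-2.9725i, -4.6479+1.0609i]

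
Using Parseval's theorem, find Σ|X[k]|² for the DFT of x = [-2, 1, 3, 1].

Parseval: Σ|x[n]|² = (1/N)Σ|X[k]|², so Σ|X[k]|² = N·Σ|x[n]|² = 4·15.0000

Σ|X[k]|² = N·Σ|x[n]|² = 4·15.0000 = 60.0000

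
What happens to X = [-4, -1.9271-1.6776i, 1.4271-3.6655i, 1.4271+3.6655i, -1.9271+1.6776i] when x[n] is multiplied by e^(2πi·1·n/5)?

Modulation property: DFT(ω_5^(-1n)·x[n]) = X[(k-1) mod 5], so circularly shift X by 1 positions.

X[k-1] = [-1.9271+1.6776i, -4, -1.9271-1.6776i, 1.4271-3.6655i, 1.4271+3.6655i]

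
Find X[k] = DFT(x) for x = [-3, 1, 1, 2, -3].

X[k] = Σ(n=0 to 4) x[n] · ω_5^(nk)
where ω_5 = e^(-2πi/5)

Computing each X[k]:
X[0] = -2
X[1] = -6.0451-3.2164i
X[2] = -0.4549-3.3022i
X[3] = -0.4549+3.3022i
X[4] = -6.0451+3.2164i

X = [-2, -6.0451-3.2164i, -0.4549-3.3022i, -0.4549+3.3022i, -6.0451+3.2164i]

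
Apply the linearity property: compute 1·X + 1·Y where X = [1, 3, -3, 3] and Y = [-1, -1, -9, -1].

By linearity: DFT(1x + 1y) = 1·DFT(x) + 1·DFT(y)
= 1·[1, 3, -3, 3] + 1·[-1, -1, -9, -1]

Computing element-wise:
Z[0] = 1·(1) + 1·(-1) = 0
Z[1] = 1·(3) + 1·(-1) = 2
Z[2] = 1·(-3) + 1·(-9) = -12
Z[3] = 1·(3) + 1·(-1) = 2

DFT(1x + 1y) = 1·X + 1·Y = [0, 2, -12, 2]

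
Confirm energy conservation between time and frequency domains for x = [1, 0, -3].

Time domain:
Σ|x[n]|² = |1|² + |0|² + |-3|² = 10.0000

Frequency domain:
(1/3)Σ|X[k]|² = (1/3)(|-2|² + |2.5000-2.5981i|² + |2.5000+2.5981i|²) = (1/3)·30.0000 = 10.0000

Both sides agree, confirming Parseval's theorem.

Σ|x[n]|² = (1/N)Σ|X[k]|² = 10.0000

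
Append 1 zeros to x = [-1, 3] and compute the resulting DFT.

Original 2-point DFT: [2, -4]
Zero-padded 3-point DFT provides frequency interpolation.

DFT_3([x, 0, ...]) = [2, -2.5000-2.5981i, -2.5000+2.5981i]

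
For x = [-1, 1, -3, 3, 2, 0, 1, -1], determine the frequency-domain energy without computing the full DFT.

Parseval: Σ|x[n]|² = (1/N)Σ|X[k]|², so Σ|X[k]|² = N·Σ|x[n]|² = 8·26.0000

Σ|X[k]|² = N·Σ|x[n]|² = 8·26.0000 = 208.0000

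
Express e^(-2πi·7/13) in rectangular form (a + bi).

ω_13^7 = e^(-2πi·7/13)
= cos(-2π·7/13) + i·sin(-2π·7/13)
= cos(-14π/13) + i·sin(-14π/13)

ω_13^7 = cos(-14π/13) + i·sin(-14π/13) = -0.9709+0.2393i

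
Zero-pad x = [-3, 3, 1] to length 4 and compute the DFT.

Original 3-point DFT: [1, -5.0000-1.7321i, -5.0000+1.7321i]
Zero-padded 4-point DFT provides frequency interpolation.

DFT_4([x, 0, ...]) = [1, -4-3i, -5, -4+3i]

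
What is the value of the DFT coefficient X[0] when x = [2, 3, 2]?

X[0] = Σ(n=0 to 2) x[n] · ω_3^0 = Σ x[n]
= (2) + (3) + (2)

X[0] = 7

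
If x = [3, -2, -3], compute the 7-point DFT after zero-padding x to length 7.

Original 3-point DFT: [-2, 5.5000-0.8660i, 5.5000+0.8660i]
Zero-padded 7-point DFT provides frequency interpolation.

DFT_7([x, 0, ...]) = [-2, 2.4206+4.4884i, 6.1479+0.6482i, 2.9315-1.4777i, 2.9315+1.4777i, 6.1479-0.6482i, 2.4206-4.4884i]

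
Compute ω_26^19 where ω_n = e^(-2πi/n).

ω_26^19 = e^(-2πi·19/26)
= cos(-2π·19/26) + i·sin(-2π·19/26)
= cos(-38π/26) + i·sin(-38π/26)

ω_26^19 = cos(-38π/26) + i·sin(-38π/26) = -0.1205+0.9927i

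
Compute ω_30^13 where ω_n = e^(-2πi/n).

ω_30^13 = e^(-2πi·13/30)
= cos(-2π·13/30) + i·sin(-2π·13/30)
= cos(-26π/30) + i·sin(-26π/30)

ω_30^13 = cos(-26π/30) + i·sin(-26π/30) = -0.9135-0.4067i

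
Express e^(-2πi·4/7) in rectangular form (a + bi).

ω_7^4 = e^(-2πi·4/7)
= cos(-2π·4/7) + i·sin(-2π·4/7)
= cos(-8π/7) + i·sin(-8π/7)

ω_7^4 = cos(-8π/7) + i·sin(-8π/7) = -0.9010+0.4339i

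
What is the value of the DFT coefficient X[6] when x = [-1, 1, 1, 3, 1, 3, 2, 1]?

X[6] = Σ(n=0 to 7) x[n] · ω_8^(6n) where ω_8 = e^(-2πi/8)
= (-1)·ω_8^0 + (1)·ω_8^6 + (1)·ω_8^12 + (3)·ω_8^18 + (1)·ω_8^24 + (3)·ω_8^30 + (2)·ω_8^36 + (1)·ω_8^42

X[6] = -3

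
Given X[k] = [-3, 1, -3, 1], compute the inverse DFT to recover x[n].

x[n] = (1/4) Σ(k=0 to 3) X[k] · e^(2πikn/4)

Computing each x[n]:
x[0] = -1
x[1] = 0
x[2] = -2
x[3] = 0

x = [-1, 0, -2, 0]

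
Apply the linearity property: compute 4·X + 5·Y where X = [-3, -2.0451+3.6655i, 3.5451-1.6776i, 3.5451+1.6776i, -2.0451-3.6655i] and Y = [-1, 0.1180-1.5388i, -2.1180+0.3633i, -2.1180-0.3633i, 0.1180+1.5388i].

By linearity: DFT(4x + 5y) = 4·DFT(x) + 5·DFT(y)
= 4·[-3, -2.0451+3.6655i, 3.5451-1.6776i, 3.5451+1.6776i, -2.0451-3.6655i] + 5·[-1, 0.1180-1.5388i, -2.1180+0.3633i, -2.1180-0.3633i, 0.1180+1.5388i]

Computing element-wise:
Z[0] = 4·(-3) + 5·(-1) = -17
Z[1] = 4·(-2.0451+3.6655i) + 5·(0.1180-1.5388i) = -7.5904+6.9680i
Z[2] = 4·(3.5451-1.6776i) + 5·(-2.1180+0.3633i) = 3.5904-4.8939i
Z[3] = 4·(3.5451+1.6776i) + 5·(-2.1180-0.3633i) = 3.5904+4.8939i
Z[4] = 4·(-2.0451-3.6655i) + 5·(0.1180+1.5388i) = -7.5904-6.9680i

DFT(4x + 5y) = 4·X + 5·Y = [-17, -7.5904+6.9680i, 3.5904-4.8939i, 3.5904+4.8939i, -7.5904-6.9680i]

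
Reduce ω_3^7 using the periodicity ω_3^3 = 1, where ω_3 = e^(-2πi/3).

Since ω_3^3 = 1, powers reduce modulo 3.
7 mod 3 = 1
So ω_3^7 = ω_3^1 = e^(-2πi·1/3)

ω_3^7 = ω_3^1 = -0.5000-0.8660i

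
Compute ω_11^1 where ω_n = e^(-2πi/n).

ω_11^1 = e^(-2πi·1/11)
= cos(-2π·1/11) + i·sin(-2π·1/11)
= cos(-2π/11) + i·sin(-2π/11)

ω_11^1 = cos(-2π/11) + i·sin(-2π/11) = 0.8413-0.5406i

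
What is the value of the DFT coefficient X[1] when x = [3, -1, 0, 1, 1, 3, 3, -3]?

X[1] = Σ(n=0 to 7) x[n] · ω_8^(1n) where ω_8 = e^(-2πi/8)
= (3)·ω_8^0 + (-1)·ω_8^1 + (0)·ω_8^2 + (1)·ω_8^3 + (1)·ω_8^4 + (3)·ω_8^5 + (3)·ω_8^6 + (-3)·ω_8^7

X[1] = -3.6569+3.0000i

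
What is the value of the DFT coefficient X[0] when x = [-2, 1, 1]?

X[0] = Σ(n=0 to 2) x[n] · ω_3^0 = Σ x[n]
= (-2) + (1) + (1)

X[0] = 0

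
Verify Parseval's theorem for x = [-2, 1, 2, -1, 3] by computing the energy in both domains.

Time domain:
Σ|x[n]|² = |-2|² + |1|² + |2|² + |-1|² + |3|² = 19.0000

Frequency domain:
(1/5)Σ|X[k]|² = (1/5)(|3|² + |-1.5729+0.1388i|² + |-4.9271+4.0287i|² + |-4.9271-4.0287i|² + |-1.5729-0.1388i|²) = (1/5)·95.0000 = 19.0000

Both sides agree, confirming Parseval's theorem.

Σ|x[n]|² = (1/N)Σ|X[k]|² = 19.0000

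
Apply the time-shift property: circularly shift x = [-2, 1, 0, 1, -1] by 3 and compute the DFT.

Time shift by 3: X_shifted[k] = ω_5^(3k) · X[k]
Shifted x = [0, 1, -1, -2, 1]

DFT(x[n-3]) = [-1, 3.0451-0.5878i, -2.5451+0.9511i, -2.5451-0.9511i, 3.0451+0.5878i]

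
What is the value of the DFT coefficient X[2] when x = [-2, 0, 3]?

X[2] = Σ(n=0 to 2) x[n] · ω_3^(2n) where ω_3 = e^(-2πi/3)
= (-2)·ω_3^0 + (0)·ω_3^2 + (3)·ω_3^4

X[2] = -3.5000-2.5981i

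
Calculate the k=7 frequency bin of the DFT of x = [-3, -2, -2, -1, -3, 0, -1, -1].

X[7] = Σ(n=0 to 7) x[n] · ω_8^(7n) where ω_8 = e^(-2πi/8)
= (-3)·ω_8^0 + (-2)·ω_8^7 + (-2)·ω_8^14 + (-1)·ω_8^21 + (-3)·ω_8^28 + (0)·ω_8^35 + (-1)·ω_8^42 + (-1)·ω_8^49

X[7] = -1.4142-2.4142i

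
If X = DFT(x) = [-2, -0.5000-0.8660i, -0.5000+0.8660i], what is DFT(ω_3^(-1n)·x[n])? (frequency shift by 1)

Modulation property: DFT(ω_3^(-1n)·x[n]) = X[(k-1) mod 3], so circularly shift X by 1 positions.

X[k-1] = [-0.5000+0.8660i, -2, -0.5000-0.8660i]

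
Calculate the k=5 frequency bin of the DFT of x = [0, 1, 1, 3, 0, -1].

X[5] = Σ(n=0 to 5) x[n] · ω_6^(5n) where ω_6 = e^(-2πi/6)
= (0)·ω_6^0 + (1)·ω_6^5 + (1)·ω_6^10 + (3)·ω_6^15 + (0)·ω_6^20 + (-1)·ω_6^25

X[5] = -3.5000+2.5981i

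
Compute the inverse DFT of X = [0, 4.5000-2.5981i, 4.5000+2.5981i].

x[n] = (1/3) Σ(k=0 to 2) X[k] · e^(2πikn/3)

Computing each x[n]:
x[0] = 3
x[1] = 0
x[2] = -3

x = [3, 0, -3]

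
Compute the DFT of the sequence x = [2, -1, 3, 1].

X[k] = Σ(n=0 to 3) x[n] · ω_4^(nk)
where ω_4 = e^(-2πi/4)

Computing each X[k]:
X[0] = 5
X[1] = -1+2i
X[2] = 5
X[3] = -1-2i

X = [5, -1+2i, 5, -1-2i]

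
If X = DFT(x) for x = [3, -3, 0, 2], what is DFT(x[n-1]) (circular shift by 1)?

Time shift by 1: X_shifted[k] = ω_4^(1k) · X[k]
Shifted x = [2, 3, -3, 0]

DFT(x[n-1]) = [2, 5-3i, -4, 5+3i]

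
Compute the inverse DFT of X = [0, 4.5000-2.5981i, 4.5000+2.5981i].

x[n] = (1/3) Σ(k=0 to 2) X[k] · e^(2πikn/3)

Computing each x[n]:
x[0] = 3
x[1] = 0
x[2] = -3

x = [3, 0, -3]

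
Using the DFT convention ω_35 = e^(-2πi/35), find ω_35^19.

ω_35^19 = e^(-2πi·19/35)
= cos(-2π·19/35) + i·sin(-2π·19/35)
= cos(-38π/35) + i·sin(-38π/35)

ω_35^19 = cos(-38π/35) + i·sin(-38π/35) = -0.9640+0.2660i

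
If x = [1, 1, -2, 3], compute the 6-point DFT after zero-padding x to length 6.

Original 4-point DFT: [3, 3+2i, -5, 3-2i]
Zero-padded 6-point DFT provides frequency interpolation.

DFT_6([x, 0, ...]) = [3, -0.5000+0.8660i, 4.5000-2.5981i, -5, 4.5000+2.5981i, -0.5000-0.8660i]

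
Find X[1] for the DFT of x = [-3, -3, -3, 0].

X[1] = Σ(n=0 to 3) x[n] · ω_4^(1n) where ω_4 = e^(-2πi/4)
= (-3)·ω_4^0 + (-3)·ω_4^1 + (-3)·ω_4^2 + (0)·ω_4^3

X[1] = 3i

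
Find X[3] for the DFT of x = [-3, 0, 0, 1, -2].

X[3] = Σ(n=0 to 4) x[n] · ω_5^(3n) where ω_5 = e^(-2πi/5)
= (-3)·ω_5^0 + (0)·ω_5^3 + (0)·ω_5^6 + (1)·ω_5^9 + (-2)·ω_5^12

X[3] = -1.0729+2.1266i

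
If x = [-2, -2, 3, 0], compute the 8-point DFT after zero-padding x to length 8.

Original 4-point DFT: [-1, -5+2i, 3, -5-2i]
Zero-padded 8-point DFT provides frequency interpolation.

DFT_8([x, 0, ...]) = [-1, -3.4142-1.5858i, -5+2i, -0.5858+4.4142i, 3, -0.5858-4.4142i, -5-2i, -3.4142+1.5858i]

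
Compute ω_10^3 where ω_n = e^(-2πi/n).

ω_10^3 = e^(-2πi·3/10)
= cos(-2π·3/10) + i·sin(-2π·3/10)
= cos(-6π/10) + i·sin(-6π/10)

ω_10^3 = cos(-6π/10) + i·sin(-6π/10) = -0.3090-0.9511i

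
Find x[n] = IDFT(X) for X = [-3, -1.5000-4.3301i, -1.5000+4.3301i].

x[n] = (1/3) Σ(k=0 to 2) X[k] · e^(2πikn/3)

Computing each x[n]:
x[0] = -2
x[1] = 2
x[2] = -3

x = [-2, 2, -3]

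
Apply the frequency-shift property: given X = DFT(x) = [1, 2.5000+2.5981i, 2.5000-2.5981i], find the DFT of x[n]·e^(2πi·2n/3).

Modulation property: DFT(ω_3^(-2n)·x[n]) = X[(k-2) mod 3], so circularly shift X by 2 positions.

X[k-2] = [2.5000+2.5981i, 2.5000-2.5981i, 1]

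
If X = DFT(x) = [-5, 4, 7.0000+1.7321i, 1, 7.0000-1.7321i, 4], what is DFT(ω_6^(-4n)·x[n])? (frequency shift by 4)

Modulation property: DFT(ω_6^(-4n)·x[n]) = X[(k-4) mod 6], so circularly shift X by 4 positions.

X[k-4] = [7.0000+1.7321i, 1, 7.0000-1.7321i, 4, -5, 4]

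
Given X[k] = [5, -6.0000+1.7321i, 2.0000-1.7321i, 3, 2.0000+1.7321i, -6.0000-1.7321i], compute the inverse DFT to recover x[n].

x[n] = (1/6) Σ(k=0 to 5) X[k] · e^(2πikn/6)

Computing each x[n]:
x[0] = 0
x[1] = -1
x[2] = 1
x[3] = 3
x[4] = 3
x[5] = -1

x = [0, -1, 1, 3, 3, -1]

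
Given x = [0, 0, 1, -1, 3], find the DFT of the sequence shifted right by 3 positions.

Time shift by 3: X_shifted[k] = ω_5^(3k) · X[k]
Shifted x = [1, -1, 3, 0, 0]

DFT(x[n-3]) = [3, -1.7361-0.8123i, 2.7361+3.4410i, 2.7361-3.4410i, -1.7361+0.8123i]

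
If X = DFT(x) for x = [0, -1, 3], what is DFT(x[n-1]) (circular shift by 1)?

Time shift by 1: X_shifted[k] = ω_3^(1k) · X[k]
Shifted x = [3, 0, -1]

DFT(x[n-1]) = [2, 3.5000-0.8660i, 3.5000+0.8660i]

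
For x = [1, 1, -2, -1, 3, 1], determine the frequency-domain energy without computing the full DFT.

Parseval: Σ|x[n]|² = (1/N)Σ|X[k]|², so Σ|X[k]|² = N·Σ|x[n]|² = 6·17.0000

Σ|X[k]|² = N·Σ|x[n]|² = 6·17.0000 = 102.0000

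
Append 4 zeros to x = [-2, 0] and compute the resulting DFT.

Original 2-point DFT: [-2, -2]
Zero-padded 6-point DFT provides frequency interpolation.

DFT_6([x, 0, ...]) = [-2, -2, -2, -2, -2, -2]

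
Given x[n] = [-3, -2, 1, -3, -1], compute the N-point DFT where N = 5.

X[k] = Σ(n=0 to 4) x[n] · ω_5^(nk)
where ω_5 = e^(-2πi/5)

Computing each X[k]:
X[0] = -8
X[1] = -2.3090-1.4001i
X[2] = -1.1910+4.3920i
X[3] = -1.1910-4.3920i
X[4] = -2.3090+1.4001i

X = [-8, -2.3090-1.4001i, -1.1910+4.3920i, -1.1910-4.3920i, -2.3090+1.4001i]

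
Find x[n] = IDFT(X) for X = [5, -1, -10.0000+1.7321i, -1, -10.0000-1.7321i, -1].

x[n] = (1/6) Σ(k=0 to 5) X[k] · e^(2πikn/6)

Computing each x[n]:
x[0] = -3
x[1] = 2
x[2] = 3
x[3] = -2
x[4] = 2
x[5] = 3

x = [-3, 2, 3, -2, 2, 3]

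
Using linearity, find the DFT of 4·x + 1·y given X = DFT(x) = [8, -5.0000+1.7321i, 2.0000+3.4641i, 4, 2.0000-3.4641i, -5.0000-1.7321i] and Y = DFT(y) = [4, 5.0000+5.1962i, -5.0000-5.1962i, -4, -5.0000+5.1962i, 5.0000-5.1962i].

By linearity: DFT(4x + 1y) = 4·DFT(x) + 1·DFT(y)
= 4·[8, -5.0000+1.7321i, 2.0000+3.4641i, 4, 2.0000-3.4641i, -5.0000-1.7321i] + 1·[4, 5.0000+5.1962i, -5.0000-5.1962i, -4, -5.0000+5.1962i, 5.0000-5.1962i]

Computing element-wise:
Z[0] = 4·(8) + 1·(4) = 36
Z[1] = 4·(-5.0000+1.7321i) + 1·(5.0000+5.1962i) = -15.0000+12.1246i
Z[2] = 4·(2.0000+3.4641i) + 1·(-5.0000-5.1962i) = 3.0000+8.6602i
Z[3] = 4·(4) + 1·(-4) = 12
Z[4] = 4·(2.0000-3.4641i) + 1·(-5.0000+5.1962i) = 3.0000-8.6602i
Z[5] = 4·(-5.0000-1.7321i) + 1·(5.0000-5.1962i) = -15.0000-12.1246i

DFT(4x + 1y) = 4·X + 1·Y = [36, -15.0000+12.1246i, 3.0000+8.6602i, 12, 3.0000-8.6602i, -15.0000-12.1246i]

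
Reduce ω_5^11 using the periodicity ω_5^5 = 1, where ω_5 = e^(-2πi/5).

Since ω_5^5 = 1, powers reduce modulo 5.
11 mod 5 = 1
So ω_5^11 = ω_5^1 = e^(-2πi·1/5)

ω_5^11 = ω_5^1 = 0.3090-0.9511i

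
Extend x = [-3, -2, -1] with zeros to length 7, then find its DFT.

Original 3-point DFT: [-6, -1.5000+0.8660i, -1.5000-0.8660i]
Zero-padded 7-point DFT provides frequency interpolation.

DFT_7([x, 0, ...]) = [-6, -4.0245+2.5386i, -1.6540+1.5160i, -1.8216+0.0859i, -1.8216-0.0859i, -1.6540-1.5160i, -4.0245-2.5386i]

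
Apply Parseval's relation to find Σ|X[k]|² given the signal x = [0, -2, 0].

Parseval: Σ|x[n]|² = (1/N)Σ|X[k]|², so Σ|X[k]|² = N·Σ|x[n]|² = 3·4.0000

Σ|X[k]|² = N·Σ|x[n]|² = 3·4.0000 = 12.0000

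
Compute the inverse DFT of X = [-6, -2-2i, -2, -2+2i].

x[n] = (1/4) Σ(k=0 to 3) X[k] · e^(2πikn/4)

Computing each x[n]:
x[0] = -3
x[1] = 0
x[2] = -1
x[3] = -2

x = [-3, 0, -1, -2]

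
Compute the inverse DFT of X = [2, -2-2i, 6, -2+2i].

x[n] = (1/4) Σ(k=0 to 3) X[k] · e^(2πikn/4)

Computing each x[n]:
x[0] = 1
x[1] = 0
x[2] = 3
x[3] = -2

x = [1, 0, 3, -2]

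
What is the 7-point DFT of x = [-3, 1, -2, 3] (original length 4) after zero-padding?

Original 4-point DFT: [-1, -1+2i, -9, -1-2i]
Zero-padded 7-point DFT provides frequency interpolation.

DFT_7([x, 0, ...]) = [-1, -4.6344-0.1336i, 0.4499+0.5028i, -5.8155-4.9223i, -5.8155+4.9223i, 0.4499-0.5028i, -4.6344+0.1336i]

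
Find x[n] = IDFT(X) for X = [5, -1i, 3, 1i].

x[n] = (1/4) Σ(k=0 to 3) X[k] · e^(2πikn/4)

Computing each x[n]:
x[0] = 2
x[1] = 1
x[2] = 2
x[3] = 0

x = [2, 1, 2, 0]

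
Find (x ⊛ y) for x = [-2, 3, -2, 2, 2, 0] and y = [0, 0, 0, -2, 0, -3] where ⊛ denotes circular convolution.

(x ⊛ y)[n] = Σ(m=0 to 5) x[m] · y[(n-m) mod 6]

Computing each output sample:
(x ⊛ y)[0] = -13
(x ⊛ y)[1] = 2
(x ⊛ y)[2] = -6
(x ⊛ y)[3] = -2
(x ⊛ y)[4] = -6
(x ⊛ y)[5] = 10

x ⊛ y = [-13, 2, -6, -2, -6, 10]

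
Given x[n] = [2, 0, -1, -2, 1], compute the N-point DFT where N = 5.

X[k] = Σ(n=0 to 4) x[n] · ω_5^(nk)
where ω_5 = e^(-2πi/5)

Computing each X[k]:
X[0] = 0
X[1] = 4.7361+0.3633i
X[2] = 0.2639+1.5388i
X[3] = 0.2639-1.5388i
X[4] = 4.7361-0.3633i

X = [0, 4.7361+0.3633i, 0.2639+1.5388i, 0.2639-1.5388i, 4.7361-0.3633i]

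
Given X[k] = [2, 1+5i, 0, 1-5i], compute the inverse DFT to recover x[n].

x[n] = (1/4) Σ(k=0 to 3) X[k] · e^(2πikn/4)

Computing each x[n]:
x[0] = 1
x[1] = -2
x[2] = 0
x[3] = 3

x = [1, -2, 0, 3]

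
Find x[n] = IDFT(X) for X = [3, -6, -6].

x[n] = (1/3) Σ(k=0 to 2) X[k] · e^(2πikn/3)

Computing each x[n]:
x[0] = -3
x[1] = 3
x[2] = 3

x = [-3, 3, 3]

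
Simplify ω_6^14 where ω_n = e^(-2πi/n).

Since ω_6^6 = 1, powers reduce modulo 6.
14 mod 6 = 2
So ω_6^14 = ω_6^2 = e^(-2πi·2/6)

ω_6^14 = ω_6^2 = -0.5000-0.8660i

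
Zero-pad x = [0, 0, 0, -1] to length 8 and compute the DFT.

Original 4-point DFT: [-1, -1i, 1, 1i]
Zero-padded 8-point DFT provides frequency interpolation.

DFT_8([x, 0, ...]) = [-1, 0.7071+0.7071i, -1i, -0.7071+0.7071i, 1, -0.7071-0.7071i, 1i, 0.7071-0.7071i]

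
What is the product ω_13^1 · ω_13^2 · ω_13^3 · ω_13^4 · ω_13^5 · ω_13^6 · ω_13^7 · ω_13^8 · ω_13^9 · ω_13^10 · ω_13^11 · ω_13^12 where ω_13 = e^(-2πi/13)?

The primitive 13th roots of unity are ω_13^k for k coprime to 13: k ∈ {1, 2, 3, 4, 5, 6, 7, 8, 9, 10, 11, 12}
Their product equals the constant term of the cyclotomic polynomial Φ_13(x) up to sign.
For n ≥ 3, the product of all primitive nth roots of unity is 1. (For n=1 it is 1; for n=2 it is -1.)

1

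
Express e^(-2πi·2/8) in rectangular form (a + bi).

ω_8^2 = e^(-2πi·2/8)
= cos(-2π·2/8) + i·sin(-2π·2/8)
= cos(-4π/8) + i·sin(-4π/8)

ω_8^2 = cos(-4π/8) + i·sin(-4π/8) = -1i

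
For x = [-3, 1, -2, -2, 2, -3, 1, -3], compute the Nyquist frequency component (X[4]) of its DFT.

X[4] = Σ(n=0 to 7) x[n] · ω_8^(4n) where ω_8 = e^(-2πi/8)
= (-3)·ω_8^0 + (1)·ω_8^4 + (-2)·ω_8^8 + (-2)·ω_8^12 + (2)·ω_8^16 + (-3)·ω_8^20 + (1)·ω_8^24 + (-3)·ω_8^28

X[4] = 5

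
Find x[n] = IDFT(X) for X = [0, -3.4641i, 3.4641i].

x[n] = (1/3) Σ(k=0 to 2) X[k] · e^(2πikn/3)

Computing each x[n]:
x[0] = 0
x[1] = 2
x[2] = -2

x = [0, 2, -2]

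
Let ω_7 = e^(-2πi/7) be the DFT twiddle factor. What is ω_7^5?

ω_7^5 = e^(-2πi·5/7)
= cos(-2π·5/7) + i·sin(-2π·5/7)
= cos(-10π/7) + i·sin(-10π/7)

ω_7^5 = cos(-10π/7) + i·sin(-10π/7) = -0.2225+0.9749i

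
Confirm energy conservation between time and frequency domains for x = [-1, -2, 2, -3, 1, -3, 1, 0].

Time domain:
Σ|x[n]|² = |-1|² + |-2|² + |2|² + |-3|² + |1|² + |-3|² + |1|² + |0|² = 29.0000

Frequency domain:
(1/8)Σ|X[k]|² = (1/8)(|-5|² + |0.8284+0.4142i|² + |-3+2i|² + |-4.8284+2.4142i|² + |11|² + |-4.8284-2.4142i|² + |-3-2i|² + |0.8284-0.4142i|²) = (1/8)·232.0000 = 29.0000

Both sides agree, confirming Parseval's theorem.

Σ|x[n]|² = (1/N)Σ|X[k]|² = 29.0000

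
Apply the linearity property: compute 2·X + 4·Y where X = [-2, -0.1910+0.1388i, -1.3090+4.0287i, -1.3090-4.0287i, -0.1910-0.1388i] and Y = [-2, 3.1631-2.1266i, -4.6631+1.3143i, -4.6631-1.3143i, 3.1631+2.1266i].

By linearity: DFT(2x + 4y) = 2·DFT(x) + 4·DFT(y)
= 2·[-2, -0.1910+0.1388i, -1.3090+4.0287i, -1.3090-4.0287i, -0.1910-0.1388i] + 4·[-2, 3.1631-2.1266i, -4.6631+1.3143i, -4.6631-1.3143i, 3.1631+2.1266i]

Computing element-wise:
Z[0] = 2·(-2) + 4·(-2) = -12
Z[1] = 2·(-0.1910+0.1388i) + 4·(3.1631-2.1266i) = 12.2704-8.2288i
Z[2] = 2·(-1.3090+4.0287i) + 4·(-4.6631+1.3143i) = -21.2704+13.3146i
Z[3] = 2·(-1.3090-4.0287i) + 4·(-4.6631-1.3143i) = -21.2704-13.3146i
Z[4] = 2·(-0.1910-0.1388i) + 4·(3.1631+2.1266i) = 12.2704+8.2288i

DFT(2x + 4y) = 2·X + 4·Y = [-12, 12.2704-8.2288i, -21.2704+13.3146i, -21.2704-13.3146i, 12.2704+8.2288i]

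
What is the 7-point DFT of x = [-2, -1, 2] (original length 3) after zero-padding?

Original 3-point DFT: [-1, -2.5000+2.5981i, -2.5000-2.5981i]
Zero-padded 7-point DFT provides frequency interpolation.

DFT_7([x, 0, ...]) = [-1, -3.0685-1.1680i, -3.5794+1.8427i, 0.1479+1.9975i, 0.1479-1.9975i, -3.5794-1.8427i, -3.0685+1.1680i]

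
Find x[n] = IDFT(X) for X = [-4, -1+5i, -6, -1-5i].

x[n] = (1/4) Σ(k=0 to 3) X[k] · e^(2πikn/4)

Computing each x[n]:
x[0] = -3
x[1] = -2
x[2] = -2
x[3] = 3

x = [-3, -2, -2, 3]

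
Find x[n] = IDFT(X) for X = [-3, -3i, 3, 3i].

x[n] = (1/4) Σ(k=0 to 3) X[k] · e^(2πikn/4)

Computing each x[n]:
x[0] = 0
x[1] = 0
x[2] = 0
x[3] = -3

x = [0, 0, 0, -3]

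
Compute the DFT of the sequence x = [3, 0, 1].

X[k] = Σ(n=0 to 2) x[n] · ω_3^(nk)
where ω_3 = e^(-2πi/3)

Computing each X[k]:
X[0] = 4
X[1] = 2.5000+0.8660i
X[2] = 2.5000-0.8660i

X = [4, 2.5000+0.8660i, 2.5000-0.8660i]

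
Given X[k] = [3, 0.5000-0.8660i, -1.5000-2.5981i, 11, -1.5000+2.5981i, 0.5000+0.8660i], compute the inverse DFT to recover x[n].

x[n] = (1/6) Σ(k=0 to 5) X[k] · e^(2πikn/6)

Computing each x[n]:
x[0] = 2
x[1] = 0
x[2] = 2
x[3] = -2
x[4] = 3
x[5] = -2

x = [2, 0, 2, -2, 3, -2]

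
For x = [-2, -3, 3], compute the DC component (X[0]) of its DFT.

X[0] = Σ(n=0 to 2) x[n] · ω_3^0 = Σ x[n]
= (-2) + (-3) + (3)

X[0] = -2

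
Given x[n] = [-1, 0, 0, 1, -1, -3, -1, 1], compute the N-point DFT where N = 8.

X[k] = Σ(n=0 to 7) x[n] · ω_8^(nk)
where ω_8 = e^(-2πi/8)

Computing each X[k]:
X[0] = -4
X[1] = 2.1213-3.1213i
X[2] = -1+5i
X[3] = -2.1213-1.1213i
X[4] = -2
X[5] = -2.1213+1.1213i
X[6] = -1-5i
X[7] = 2.1213+3.1213i

X = [-4, 2.1213-3.1213i, -1+5i, -2.1213-1.1213i, -2, -2.1213+1.1213i, -1-5i, 2.1213+3.1213i]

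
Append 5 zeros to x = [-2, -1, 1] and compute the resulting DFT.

Original 3-point DFT: [-2, -2.0000+1.7321i, -2.0000-1.7321i]
Zero-padded 8-point DFT provides frequency interpolation.

DFT_8([x, 0, ...]) = [-2, -2.7071-0.2929i, -3+1i, -1.2929+1.7071i, 0, -1.2929-1.7071i, -3-1i, -2.7071+0.2929i]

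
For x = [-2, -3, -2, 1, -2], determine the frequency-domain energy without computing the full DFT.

Parseval: Σ|x[n]|² = (1/N)Σ|X[k]|², so Σ|X[k]|² = N·Σ|x[n]|² = 5·22.0000

Σ|X[k]|² = N·Σ|x[n]|² = 5·22.0000 = 110.0000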